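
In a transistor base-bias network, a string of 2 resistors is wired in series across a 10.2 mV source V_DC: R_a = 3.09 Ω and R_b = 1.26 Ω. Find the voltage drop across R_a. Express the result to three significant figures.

Series total: ΣR = 3.09 + 1.26 = 4.350 Ω.
By the voltage-divider rule, V = 10.2 × 3.090/4.350 = 7.246 mV.

V ≈ 7.25 mV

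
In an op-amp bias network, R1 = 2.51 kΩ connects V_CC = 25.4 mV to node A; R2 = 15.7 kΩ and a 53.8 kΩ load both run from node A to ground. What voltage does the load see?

The load sits in parallel with R2, giving an effective lower resistance R2' = R2·R_L/(R2+R_L) = 12.15 kΩ.
Then V_out = V_CC · R2'/(R1 + R2') = 25.4 × 12.15/14.66 = 21.05 mV.
(Unloaded it would be 21.9 mV; the load pulls it down.)

V_out ≈ 21.1 mV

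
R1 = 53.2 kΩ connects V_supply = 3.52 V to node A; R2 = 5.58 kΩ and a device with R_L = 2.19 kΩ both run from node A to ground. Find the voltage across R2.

First combine the lower leg with the load: R2 ‖ R_L = 1.573 kΩ.
Voltage divider with the loaded lower leg: V_out = 3.52 × 1.573/(53.2 + 1.573) = 3.52 × 0.02871 = 0.1011 V.
(Unloaded it would be 0.334 V; the load pulls it down.)

V_out ≈ 0.101 V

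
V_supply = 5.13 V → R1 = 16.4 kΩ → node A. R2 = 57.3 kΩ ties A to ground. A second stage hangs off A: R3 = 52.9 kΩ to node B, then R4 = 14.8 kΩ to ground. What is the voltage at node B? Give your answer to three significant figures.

Node A sees R2 in parallel with the series input of stage 2, R3 + R4 = 67.70 kΩ.
R2 ‖ (R3+R4) = 31.03 kΩ.
So V_A = 5.13 × 0.6543 = 3.356 V.
Then the unloaded second divider: V_B = V_A × R4/(R3+R4) = 3.356 × 0.2186 = 0.7337 V.

V_B ≈ 0.734 V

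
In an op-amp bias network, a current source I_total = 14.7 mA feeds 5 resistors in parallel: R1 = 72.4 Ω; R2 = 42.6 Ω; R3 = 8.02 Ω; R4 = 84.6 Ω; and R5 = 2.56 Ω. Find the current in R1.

I ≈ 0.360 mA

Conductances: ΣG = 1/72.4 + 1/42.6 + 1/8.02 + 1/84.6 + 1/2.56 = 0.5644 (1/Ω).
By the current-divider rule, I = I_total · G_k/ΣG = 14.7 × 0.02447 = 0.3597 mA.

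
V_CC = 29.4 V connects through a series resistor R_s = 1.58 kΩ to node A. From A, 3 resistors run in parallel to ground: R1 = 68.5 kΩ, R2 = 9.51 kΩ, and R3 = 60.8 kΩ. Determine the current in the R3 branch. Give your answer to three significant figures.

I ≈ 0.398 mA

Equivalent of the parallel group: R_p = 7.342 kΩ.
Node voltage V_A = V_CC · R_p/(R_s + R_p) = 29.4 × 0.8229 = 24.19 V.
Branch current I = V_A/R3 = 24.19/60.8 = 0.3979 mA.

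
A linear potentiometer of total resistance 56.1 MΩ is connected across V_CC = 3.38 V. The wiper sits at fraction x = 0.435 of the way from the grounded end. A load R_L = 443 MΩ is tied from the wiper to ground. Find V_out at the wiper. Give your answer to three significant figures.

Split the track: R_lower = x·R_p = 24.40 MΩ, R_upper = (1−x)·R_p = 31.70 MΩ.
Lower segment in parallel with the load: 24.40 ‖ 443 = 23.13 MΩ.
Then V_out = V_CC · 23.13/(31.70 + 23.13) = 1.426 V.

V_out ≈ 1.43 V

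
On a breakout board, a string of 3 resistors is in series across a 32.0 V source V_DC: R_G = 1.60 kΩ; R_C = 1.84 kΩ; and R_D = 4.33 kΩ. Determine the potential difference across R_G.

Total series resistance ΣR = 1.60 + 1.84 + 4.33 = 7.770 kΩ.
Voltage divider: V = V_DC · (1.600 / 7.770) = 32.0 × 0.2059 = 6.589 V.

V ≈ 6.59 V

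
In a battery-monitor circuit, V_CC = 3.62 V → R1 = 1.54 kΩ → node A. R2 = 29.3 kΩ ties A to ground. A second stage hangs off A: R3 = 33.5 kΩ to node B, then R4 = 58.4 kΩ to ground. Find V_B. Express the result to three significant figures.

V_B ≈ 2.15 V

The second stage (R3 + R4 = 91.90 kΩ) loads node A in parallel with R2.
R2 ‖ (R3+R4) = 22.22 kΩ.
So V_A = 3.62 × 0.9352 = 3.385 V.
Stage 2 is unloaded, so V_B = V_A · R4/(R3+R4) = 3.385 × 58.4/91.90 = 2.151 V.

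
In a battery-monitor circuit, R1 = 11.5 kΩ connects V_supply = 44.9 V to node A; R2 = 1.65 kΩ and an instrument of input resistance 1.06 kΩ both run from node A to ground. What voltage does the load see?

V_out ≈ 2.39 V

First combine the lower leg with the load: R2 ‖ R_L = 0.6454 kΩ.
Then V_out = V_supply · R2'/(R1 + R2') = 44.9 × 0.6454/12.15 = 2.386 V.
(Unloaded it would be 5.63 V; the load pulls it down.)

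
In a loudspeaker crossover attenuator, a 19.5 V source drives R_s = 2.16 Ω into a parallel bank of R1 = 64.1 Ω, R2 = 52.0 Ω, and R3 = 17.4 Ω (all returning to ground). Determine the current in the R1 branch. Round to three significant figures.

I ≈ 0.254 A

Combine the parallel branches: R_p = (1/64.1 + 1/52.0 + 1/17.4)⁻¹ = 10.83 Ω.
V_A by voltage divider: V_A = 19.5 × 10.83/(2.16 + 10.83) = 16.26 V.
I(R1) = V_A / R1 = 16.26/64.1 = 0.2536 A.
(Check via current divider: I_total = 1.501 A; share G_k/ΣG = 0.1690 → same result.)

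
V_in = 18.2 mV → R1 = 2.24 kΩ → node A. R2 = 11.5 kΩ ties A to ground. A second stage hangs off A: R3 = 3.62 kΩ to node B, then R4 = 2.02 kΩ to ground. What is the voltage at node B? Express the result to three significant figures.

V_B ≈ 4.09 mV

Looking into the second stage from A: R3 + R4 = 5.640 kΩ appears in parallel with R2.
R2 ‖ (R3+R4) = 3.784 kΩ.
So V_A = 18.2 × 0.6282 = 11.43 mV.
Stage 2 is unloaded, so V_B = V_A · R4/(R3+R4) = 11.43 × 2.02/5.640 = 4.095 mV.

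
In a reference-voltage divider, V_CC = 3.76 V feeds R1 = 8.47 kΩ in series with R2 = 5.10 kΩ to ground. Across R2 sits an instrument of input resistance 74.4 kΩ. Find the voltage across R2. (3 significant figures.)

V_out ≈ 1.36 V

First combine the lower leg with the load: R2 ‖ R_L = 4.773 kΩ.
Then V_out = V_CC · R2'/(R1 + R2') = 3.76 × 4.773/13.24 = 1.355 V.
(Unloaded it would be 1.41 V; the load pulls it down.)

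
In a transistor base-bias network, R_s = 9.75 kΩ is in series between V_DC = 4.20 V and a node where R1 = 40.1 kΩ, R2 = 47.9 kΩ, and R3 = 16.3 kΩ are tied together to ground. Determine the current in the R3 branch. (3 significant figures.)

I ≈ 0.126 mA

Parallel bank: R_p = 1/(1/40.1 + 1/47.9 + 1/16.3) = 9.331 kΩ.
Node voltage V_A = V_DC · R_p/(R_s + R_p) = 4.20 × 0.4890 = 2.054 V.
Branch current I = V_A/R3 = 2.054/16.3 = 0.1260 mA.
(Equivalently: I_total = 0.2201 mA, then current-divider fraction G_k/ΣG = 0.5725.)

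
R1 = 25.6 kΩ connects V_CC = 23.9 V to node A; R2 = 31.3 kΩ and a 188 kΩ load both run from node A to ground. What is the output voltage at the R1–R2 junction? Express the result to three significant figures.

V_out ≈ 12.2 V

R2 ‖ R_L = (31.3 × 188)/(31.3 + 188) = 26.83 kΩ.
Then V_out = V_CC · R2'/(R1 + R2') = 23.9 × 26.83/52.43 = 12.23 V.
(Unloaded it would be 13.1 V; the load pulls it down.)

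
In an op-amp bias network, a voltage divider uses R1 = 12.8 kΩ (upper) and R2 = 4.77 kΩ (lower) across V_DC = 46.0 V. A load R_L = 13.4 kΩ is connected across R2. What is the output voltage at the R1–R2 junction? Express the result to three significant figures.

V_out ≈ 9.92 V

R2 ‖ R_L = (4.77 × 13.4)/(4.77 + 13.4) = 3.518 kΩ.
Then V_out = V_DC · R2'/(R1 + R2') = 46.0 × 3.518/16.32 = 9.917 V.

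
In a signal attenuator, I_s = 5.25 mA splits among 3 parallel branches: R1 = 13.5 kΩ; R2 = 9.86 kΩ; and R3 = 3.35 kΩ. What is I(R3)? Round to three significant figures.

I ≈ 3.31 mA

ΣG = 1/13.5 + 1/9.86 + 1/3.35 = 0.4740.
R3 takes the fraction G_k/ΣG = 0.2985/0.4740 = 0.6298, so I = 5.25 × 0.6298 = 3.306 mA.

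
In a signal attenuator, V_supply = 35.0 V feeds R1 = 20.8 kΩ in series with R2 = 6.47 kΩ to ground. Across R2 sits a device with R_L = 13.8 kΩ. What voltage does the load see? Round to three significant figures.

R2 ‖ R_L = (6.47 × 13.8)/(6.47 + 13.8) = 4.405 kΩ.
Then V_out = V_supply · R2'/(R1 + R2') = 35.0 × 4.405/25.20 = 6.117 V.

V_out ≈ 6.12 V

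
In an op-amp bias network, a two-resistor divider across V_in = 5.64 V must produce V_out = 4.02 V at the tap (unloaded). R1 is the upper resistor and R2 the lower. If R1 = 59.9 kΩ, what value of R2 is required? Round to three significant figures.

R2 ≈ 149 kΩ

The divider ratio is R2/(R1+R2) = 4.02/5.64 = 0.7128.
Rearranging, R2 = R1·k/(1−k) = 59.9 × 2.481 = 148.6 kΩ.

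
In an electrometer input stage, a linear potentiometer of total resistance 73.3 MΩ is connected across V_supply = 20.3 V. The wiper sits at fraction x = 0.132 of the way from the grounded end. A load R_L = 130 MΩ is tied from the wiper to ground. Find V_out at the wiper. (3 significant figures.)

V_out ≈ 2.52 V

Split the track: R_lower = x·R_p = 9.676 MΩ, R_upper = (1−x)·R_p = 63.62 MΩ.
Lower segment in parallel with the load: 9.676 ‖ 130 = 9.005 MΩ.
Then V_out = V_supply · 9.005/(63.62 + 9.005) = 2.517 V.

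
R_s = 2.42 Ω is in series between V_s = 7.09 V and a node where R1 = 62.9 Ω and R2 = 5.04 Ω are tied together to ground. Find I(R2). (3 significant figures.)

Equivalent of the parallel group: R_p = 4.666 Ω.
Node voltage V_A = V_s · R_p/(R_s + R_p) = 7.09 × 0.6585 = 4.669 V.
Branch current I = V_A/R2 = 4.669/5.04 = 0.9263 A.

I ≈ 0.926 A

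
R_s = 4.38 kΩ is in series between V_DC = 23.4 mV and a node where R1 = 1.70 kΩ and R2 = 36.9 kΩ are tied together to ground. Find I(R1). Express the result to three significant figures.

Equivalent of the parallel group: R_p = 1.625 kΩ.
Node voltage V_A = V_DC · R_p/(R_s + R_p) = 23.4 × 0.2706 = 6.333 mV.
I(R1) = V_A / R1 = 6.333/1.70 = 3.725 µA.

I ≈ 3.73 µA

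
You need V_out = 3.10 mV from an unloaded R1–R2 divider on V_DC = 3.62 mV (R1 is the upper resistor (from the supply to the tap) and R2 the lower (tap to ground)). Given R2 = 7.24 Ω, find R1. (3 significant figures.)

R1 ≈ 1.21 Ω

The divider ratio is R2/(R1+R2) = 3.10/3.62 = 0.8564.
Rearranging, R1 = R2·(1−k)/k = 7.24 × 0.1677 = 1.214 Ω.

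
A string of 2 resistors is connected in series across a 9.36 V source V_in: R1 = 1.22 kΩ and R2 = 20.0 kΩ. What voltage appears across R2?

V ≈ 8.82 V

ΣR = 1.22 + 20.0 = 21.22 kΩ.
By the voltage-divider rule, V = 9.36 × 20.00/21.22 = 8.822 V.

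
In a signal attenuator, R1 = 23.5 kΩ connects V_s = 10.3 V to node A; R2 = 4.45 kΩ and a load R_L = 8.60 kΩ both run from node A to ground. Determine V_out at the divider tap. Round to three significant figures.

The load sits in parallel with R2, giving an effective lower resistance R2' = R2·R_L/(R2+R_L) = 2.933 kΩ.
Voltage divider with the loaded lower leg: V_out = 10.3 × 2.933/(23.5 + 2.933) = 10.3 × 0.1109 = 1.143 V.

V_out ≈ 1.14 V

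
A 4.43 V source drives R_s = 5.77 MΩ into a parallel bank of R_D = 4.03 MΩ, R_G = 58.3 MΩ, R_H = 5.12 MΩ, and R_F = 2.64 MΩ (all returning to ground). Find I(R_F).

Parallel bank: R_p = 1/(1/4.03 + 1/58.3 + 1/5.12 + 1/2.64) = 1.191 MΩ.
Node voltage V_A = V_supply · R_p/(R_s + R_p) = 4.43 × 0.1711 = 0.7581 V.
I(R_F) = V_A / R_F = 0.7581/2.64 = 0.2872 µA.

I ≈ 0.287 µA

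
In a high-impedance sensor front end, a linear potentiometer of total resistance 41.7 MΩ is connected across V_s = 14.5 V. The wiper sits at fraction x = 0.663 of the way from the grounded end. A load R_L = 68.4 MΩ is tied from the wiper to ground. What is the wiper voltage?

V_out ≈ 8.46 V

Lower segment x·R_p = 27.65 MΩ; upper segment (1−x)·R_p = 14.05 MΩ.
(x·R_p) ‖ R_L = 19.69 MΩ.
Then V_out = V_s · 19.69/(14.05 + 19.69) = 8.461 V.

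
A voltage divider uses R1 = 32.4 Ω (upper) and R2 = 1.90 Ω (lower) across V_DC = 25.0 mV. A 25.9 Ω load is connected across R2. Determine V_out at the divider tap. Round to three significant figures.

V_out ≈ 1.30 mV

First combine the lower leg with the load: R2 ‖ R_L = 1.770 Ω.
Now apply the divider: V_out = 25.0 × 0.05180 = 1.295 mV.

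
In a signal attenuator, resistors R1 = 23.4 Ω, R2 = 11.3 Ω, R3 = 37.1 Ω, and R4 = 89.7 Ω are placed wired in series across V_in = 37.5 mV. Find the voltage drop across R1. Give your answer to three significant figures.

Series total: ΣR = 23.4 + 11.3 + 37.1 + 89.7 = 161.5 Ω.
By the voltage-divider rule, V = 37.5 × 23.40/161.5 = 5.433 mV.

V ≈ 5.43 mV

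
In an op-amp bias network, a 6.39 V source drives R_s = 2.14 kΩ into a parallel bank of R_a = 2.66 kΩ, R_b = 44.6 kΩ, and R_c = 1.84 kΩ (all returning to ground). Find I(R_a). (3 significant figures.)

Combine the parallel branches: R_p = (1/2.66 + 1/44.6 + 1/1.84)⁻¹ = 1.062 kΩ.
V_A by voltage divider: V_A = 6.39 × 1.062/(2.14 + 1.062) = 2.119 V.
I(R_a) = V_A / R_a = 2.119/2.66 = 0.7966 mA.

I ≈ 0.797 mA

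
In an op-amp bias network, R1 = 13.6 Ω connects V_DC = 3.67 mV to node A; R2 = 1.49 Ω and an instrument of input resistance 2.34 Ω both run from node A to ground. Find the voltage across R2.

V_out ≈ 0.230 mV

The load sits in parallel with R2, giving an effective lower resistance R2' = R2·R_L/(R2+R_L) = 0.9103 Ω.
Now apply the divider: V_out = 3.67 × 0.06274 = 0.2302 mV.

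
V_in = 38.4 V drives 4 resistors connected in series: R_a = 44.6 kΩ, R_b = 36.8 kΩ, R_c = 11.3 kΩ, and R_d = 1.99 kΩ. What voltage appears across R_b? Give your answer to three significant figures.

Total series resistance ΣR = 44.6 + 36.8 + 11.3 + 1.99 = 94.69 kΩ.
V = V_in · R/ΣR = 38.4 × 0.3886 = 14.92 V.

V ≈ 14.9 V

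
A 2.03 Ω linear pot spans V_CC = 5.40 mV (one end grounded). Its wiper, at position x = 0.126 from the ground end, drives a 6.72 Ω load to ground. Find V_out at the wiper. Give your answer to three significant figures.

Split the track: R_lower = x·R_p = 0.2558 Ω, R_upper = (1−x)·R_p = 1.774 Ω.
R_L loads the lower segment: effective lower R = 0.2464 Ω.
V_out = 5.40 × 0.2464/(1.774 + 0.2464) = 0.6585 mV.

V_out ≈ 0.658 mV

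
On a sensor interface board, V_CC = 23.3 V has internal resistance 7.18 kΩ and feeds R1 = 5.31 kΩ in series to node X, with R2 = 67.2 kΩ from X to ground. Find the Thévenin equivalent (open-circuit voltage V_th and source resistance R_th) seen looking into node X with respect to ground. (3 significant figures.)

R1' = 7.18 + 5.31 = 12.49 kΩ (source resistance + R1).
Open-circuit (no load on X): V_th = V_CC · R2/(R1' + R2) = 23.3 × 67.2/(12.49 + 67.2) = 19.65 V.
Zeroing V_CC shorts the top of R1' to ground, so R_th = R1' ‖ R2 = 10.53 kΩ.

V_th ≈ 19.6 V, R_th ≈ 10.5 kΩ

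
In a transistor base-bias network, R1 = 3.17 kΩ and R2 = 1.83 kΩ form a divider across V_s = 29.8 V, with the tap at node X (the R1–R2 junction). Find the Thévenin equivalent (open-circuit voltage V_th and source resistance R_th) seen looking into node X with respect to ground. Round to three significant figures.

Open-circuit (no load on X): V_th = V_s · R2/(R1 + R2) = 29.8 × 1.83/(3.170 + 1.83) = 10.91 V.
With V_s suppressed (replaced by a short), R_th = R1 ‖ R2 = (3.170 × 1.83)/(3.170 + 1.83) = 1.160 kΩ.

V_th ≈ 10.9 V, R_th ≈ 1.16 kΩ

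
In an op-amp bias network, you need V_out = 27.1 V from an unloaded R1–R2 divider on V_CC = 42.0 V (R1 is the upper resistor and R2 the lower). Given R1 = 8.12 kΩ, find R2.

The divider ratio is R2/(R1+R2) = 27.1/42.0 = 0.6452.
Rearranging, R2 = R1·k/(1−k) = 8.12 × 1.819 = 14.77 kΩ.

R2 ≈ 14.8 kΩ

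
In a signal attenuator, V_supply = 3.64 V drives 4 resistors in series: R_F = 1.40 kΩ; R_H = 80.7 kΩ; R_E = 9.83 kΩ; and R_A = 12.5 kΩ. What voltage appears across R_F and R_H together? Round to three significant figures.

V ≈ 2.86 V

Series total: ΣR = 1.40 + 80.7 + 9.83 + 12.5 = 104.4 kΩ.
R_{R_F..R_H} = 1.40 + 80.7 = 82.10 kΩ.
Voltage divider: V = V_supply · (82.10 / 104.4) = 3.64 × 0.7862 = 2.862 V.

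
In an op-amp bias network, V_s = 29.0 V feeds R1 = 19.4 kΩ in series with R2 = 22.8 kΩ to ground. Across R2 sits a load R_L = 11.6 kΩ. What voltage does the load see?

R2 ‖ R_L = (22.8 × 11.6)/(22.8 + 11.6) = 7.688 kΩ.
Voltage divider with the loaded lower leg: V_out = 29.0 × 7.688/(19.4 + 7.688) = 29.0 × 0.2838 = 8.231 V.
(Unloaded it would be 15.7 V; the load pulls it down.)

V_out ≈ 8.23 V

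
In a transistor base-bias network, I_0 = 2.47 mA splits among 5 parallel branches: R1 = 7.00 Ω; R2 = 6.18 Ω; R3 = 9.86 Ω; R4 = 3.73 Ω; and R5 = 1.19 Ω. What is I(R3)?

I ≈ 0.165 mA

Total conductance ΣG = 1/7.00 + 1/6.18 + 1/9.86 + 1/3.73 + 1/1.19 = 1.515 (units of 1/Ω).
R3 takes the fraction G_k/ΣG = 0.1014/1.515 = 0.06696, so I = 2.47 × 0.06696 = 0.1654 mA.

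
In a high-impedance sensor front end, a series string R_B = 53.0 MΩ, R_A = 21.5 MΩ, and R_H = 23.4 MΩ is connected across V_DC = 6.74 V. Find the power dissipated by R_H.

P ≈ 0.111 µW

ΣR = 97.90 MΩ → I = 6.74/97.90 = 0.06885 µA.
P(R_H) = I²·R_H = (0.06885)² × 23.4 = 0.1109 µW.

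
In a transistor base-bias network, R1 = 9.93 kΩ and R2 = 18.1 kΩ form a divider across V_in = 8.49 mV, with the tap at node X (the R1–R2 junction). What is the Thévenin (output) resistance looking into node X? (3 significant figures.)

R_th ≈ 6.41 kΩ

Zeroing V_in shorts the top of R1 to ground, so R_th = R1 ‖ R2 = 6.412 kΩ.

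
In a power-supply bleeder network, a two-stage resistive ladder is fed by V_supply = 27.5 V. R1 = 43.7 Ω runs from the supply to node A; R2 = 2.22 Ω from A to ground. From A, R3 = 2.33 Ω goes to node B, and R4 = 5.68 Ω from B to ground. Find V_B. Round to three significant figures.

The second stage (R3 + R4 = 8.010 Ω) loads node A in parallel with R2.
Effective lower resistance at A: R2 ‖ 8.010 = 1.738 Ω.
First divider: V_A = V_supply · 1.738/(43.7 + 1.738) = 1.052 V.
Stage 2 is unloaded, so V_B = V_A · R4/(R3+R4) = 1.052 × 5.68/8.010 = 0.7460 V.

V_B ≈ 0.746 V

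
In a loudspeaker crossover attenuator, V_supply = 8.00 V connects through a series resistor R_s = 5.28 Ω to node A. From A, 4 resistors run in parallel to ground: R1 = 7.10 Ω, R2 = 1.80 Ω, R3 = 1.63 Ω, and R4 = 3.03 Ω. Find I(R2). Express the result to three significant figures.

Combine the parallel branches: R_p = (1/7.10 + 1/1.80 + 1/1.63 + 1/3.03)⁻¹ = 0.6098 Ω.
V_A by voltage divider: V_A = 8.00 × 0.6098/(5.28 + 0.6098) = 0.8283 V.
Branch current I = V_A/R2 = 0.8283/1.80 = 0.4601 A.
(Equivalently: I_total = 1.358 A, then current-divider fraction G_k/ΣG = 0.3388.)

I ≈ 0.460 A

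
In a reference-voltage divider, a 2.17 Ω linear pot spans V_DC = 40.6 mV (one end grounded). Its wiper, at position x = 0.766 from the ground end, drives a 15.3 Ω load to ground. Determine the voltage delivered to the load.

V_out ≈ 30.3 mV

Lower segment x·R_p = 1.662 Ω; upper segment (1−x)·R_p = 0.5078 Ω.
Lower segment in parallel with the load: 1.662 ‖ 15.3 = 1.499 Ω.
Loaded-divider output: V_out = 40.6 × 0.7470 = 30.33 mV.
(Unloaded: V_out = x·V_DC = 31.1 mV.)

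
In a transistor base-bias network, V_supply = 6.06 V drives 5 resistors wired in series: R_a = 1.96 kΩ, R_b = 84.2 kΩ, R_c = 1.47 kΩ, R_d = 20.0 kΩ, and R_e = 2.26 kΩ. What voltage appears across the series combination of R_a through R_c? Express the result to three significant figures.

ΣR = 1.96 + 84.2 + 1.47 + 20.0 + 2.26 = 109.9 kΩ.
R_{R_a..R_c} = 1.96 + 84.2 + 1.47 = 87.63 kΩ.
V = V_supply · R/ΣR = 6.06 × 0.7974 = 4.832 V.

V ≈ 4.83 V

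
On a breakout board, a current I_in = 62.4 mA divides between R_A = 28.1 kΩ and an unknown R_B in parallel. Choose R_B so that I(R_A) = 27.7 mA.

R_B ≈ 22.4 kΩ

Two-branch current divider: I_A = I_in · R_B/(R_A + R_B).
27.7/62.4 = R_B/(R_A + R_B) → R_B = R_A · (0.4439)/(1 − 0.4439) = 28.1 × 0.7983 = 22.43 kΩ.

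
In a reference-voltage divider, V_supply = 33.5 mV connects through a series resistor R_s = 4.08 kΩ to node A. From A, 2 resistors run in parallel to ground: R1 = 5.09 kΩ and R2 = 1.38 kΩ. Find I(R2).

I ≈ 5.10 µA

Equivalent of the parallel group: R_p = 1.086 kΩ.
V_A = 33.5 × 1.086/5.166 = 7.041 mV.
I(R2) = V_A / R2 = 7.041/1.38 = 5.102 µA.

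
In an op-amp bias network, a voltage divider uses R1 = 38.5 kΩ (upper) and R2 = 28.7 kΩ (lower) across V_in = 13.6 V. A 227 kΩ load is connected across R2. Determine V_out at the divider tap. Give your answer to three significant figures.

First combine the lower leg with the load: R2 ‖ R_L = 25.48 kΩ.
Now apply the divider: V_out = 13.6 × 0.3982 = 5.416 V.
(Unloaded it would be 5.81 V; the load pulls it down.)

V_out ≈ 5.42 V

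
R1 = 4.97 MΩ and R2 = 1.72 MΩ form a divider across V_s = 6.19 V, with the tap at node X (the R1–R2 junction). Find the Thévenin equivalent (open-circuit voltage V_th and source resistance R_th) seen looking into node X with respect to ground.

Open-circuit (no load on X): V_th = V_s · R2/(R1 + R2) = 6.19 × 1.72/(4.970 + 1.72) = 1.591 V.
Looking into X with the source shorted: R_th = R1·R2/(R1+R2) = 4.970 × 1.72/6.690 = 1.278 MΩ.

V_th ≈ 1.59 V, R_th ≈ 1.28 MΩ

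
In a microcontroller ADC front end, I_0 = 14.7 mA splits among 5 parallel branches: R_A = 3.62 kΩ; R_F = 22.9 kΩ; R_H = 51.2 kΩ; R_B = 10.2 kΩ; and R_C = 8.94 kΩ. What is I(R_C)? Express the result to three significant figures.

Conductances: ΣG = 1/3.62 + 1/22.9 + 1/51.2 + 1/10.2 + 1/8.94 = 0.5493 (1/kΩ).
Current divider: I(R_C) = I_0 · G_k/ΣG = 14.7 × (0.1119/0.5493) = 14.7 × 0.2036 = 2.993 mA.

I ≈ 2.99 mA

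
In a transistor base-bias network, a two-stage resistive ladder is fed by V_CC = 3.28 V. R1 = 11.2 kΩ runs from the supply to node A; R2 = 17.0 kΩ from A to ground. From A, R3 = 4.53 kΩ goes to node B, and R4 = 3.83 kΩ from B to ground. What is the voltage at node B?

V_B ≈ 0.501 V

Looking into the second stage from A: R3 + R4 = 8.360 kΩ appears in parallel with R2.
R2 ‖ (R3+R4) = 5.604 kΩ.
First divider: V_A = V_CC · 5.604/(11.2 + 5.604) = 1.094 V.
Then the unloaded second divider: V_B = V_A × R4/(R3+R4) = 1.094 × 0.4581 = 0.5011 V.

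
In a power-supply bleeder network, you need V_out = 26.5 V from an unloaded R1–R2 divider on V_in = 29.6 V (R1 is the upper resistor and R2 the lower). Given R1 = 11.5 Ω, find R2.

R2 ≈ 98.3 Ω

The divider ratio is R2/(R1+R2) = 26.5/29.6 = 0.8953.
R2 = R1 · 0.8953/(1 − 0.8953) = 98.31 Ω.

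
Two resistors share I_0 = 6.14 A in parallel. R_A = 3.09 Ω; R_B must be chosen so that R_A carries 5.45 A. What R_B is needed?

R_B ≈ 24.4 Ω

The fraction through R_A equals R_B/(R_A+R_B).
With f = 0.8876, R_B = R_A · f/(1−f) = 3.09 × 7.899 = 24.41 Ω.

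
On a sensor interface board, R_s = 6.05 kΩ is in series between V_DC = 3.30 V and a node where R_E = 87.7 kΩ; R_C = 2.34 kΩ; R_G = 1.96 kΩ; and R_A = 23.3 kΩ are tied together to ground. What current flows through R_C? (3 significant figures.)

I ≈ 0.201 mA

Combine the parallel branches: R_p = (1/87.7 + 1/2.34 + 1/1.96 + 1/23.3)⁻¹ = 1.008 kΩ.
V_A by voltage divider: V_A = 3.30 × 1.008/(6.05 + 1.008) = 0.4714 V.
Branch current I = V_A/R_C = 0.4714/2.34 = 0.2014 mA.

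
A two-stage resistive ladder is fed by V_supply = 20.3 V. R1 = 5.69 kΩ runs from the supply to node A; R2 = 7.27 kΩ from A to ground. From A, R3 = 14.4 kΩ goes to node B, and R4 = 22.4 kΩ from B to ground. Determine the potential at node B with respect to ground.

Looking into the second stage from A: R3 + R4 = 36.80 kΩ appears in parallel with R2.
Effective lower resistance at A: R2 ‖ 36.80 = 6.071 kΩ.
V_A = 20.3 × 6.071/(5.69 + 6.071) = 10.48 V.
Stage 2 is unloaded, so V_B = V_A · R4/(R3+R4) = 10.48 × 22.4/36.80 = 6.378 V.

V_B ≈ 6.38 V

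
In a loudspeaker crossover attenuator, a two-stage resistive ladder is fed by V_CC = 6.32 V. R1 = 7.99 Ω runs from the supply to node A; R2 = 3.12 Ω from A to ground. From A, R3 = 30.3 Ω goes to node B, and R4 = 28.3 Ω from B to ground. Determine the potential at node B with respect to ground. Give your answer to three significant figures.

Looking into the second stage from A: R3 + R4 = 58.60 Ω appears in parallel with R2.
Effective lower resistance at A: R2 ‖ 58.60 = 2.962 Ω.
First divider: V_A = V_CC · 2.962/(7.99 + 2.962) = 1.709 V.
Stage 2 is unloaded, so V_B = V_A · R4/(R3+R4) = 1.709 × 28.3/58.60 = 0.8255 V.

V_B ≈ 0.826 V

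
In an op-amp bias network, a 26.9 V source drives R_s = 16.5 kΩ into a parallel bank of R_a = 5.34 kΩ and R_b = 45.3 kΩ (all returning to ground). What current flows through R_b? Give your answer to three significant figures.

Combine the parallel branches: R_p = (1/5.34 + 1/45.3)⁻¹ = 4.777 kΩ.
V_A by voltage divider: V_A = 26.9 × 4.777/(16.5 + 4.777) = 6.039 V.
Branch current I = V_A/R_b = 6.039/45.3 = 0.1333 mA.
(Equivalently: I_total = 1.264 mA, then current-divider fraction G_k/ΣG = 0.1055.)

I ≈ 0.133 mA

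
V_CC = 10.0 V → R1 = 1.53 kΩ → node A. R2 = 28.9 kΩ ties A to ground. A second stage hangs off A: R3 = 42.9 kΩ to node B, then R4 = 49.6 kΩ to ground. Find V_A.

V_A ≈ 9.35 V

Looking into the second stage from A: R3 + R4 = 92.50 kΩ appears in parallel with R2.
R2 ‖ (R3+R4) = 22.02 kΩ.
So V_A = 10.0 × 0.9350 = 9.350 V.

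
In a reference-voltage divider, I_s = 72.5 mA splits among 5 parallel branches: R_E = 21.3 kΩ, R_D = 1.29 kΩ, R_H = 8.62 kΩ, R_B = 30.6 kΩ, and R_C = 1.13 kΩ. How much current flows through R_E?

Total conductance ΣG = 1/21.3 + 1/1.29 + 1/8.62 + 1/30.6 + 1/1.13 = 1.856 (units of 1/kΩ).
Current divider: I(R_E) = I_s · G_k/ΣG = 72.5 × (0.04695/1.856) = 72.5 × 0.02530 = 1.834 mA.

I ≈ 1.83 mA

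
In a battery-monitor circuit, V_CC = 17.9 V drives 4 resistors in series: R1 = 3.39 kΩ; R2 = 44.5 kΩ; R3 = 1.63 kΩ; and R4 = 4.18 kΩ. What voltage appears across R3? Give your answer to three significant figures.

V ≈ 0.543 V

ΣR = 3.39 + 44.5 + 1.63 + 4.18 = 53.70 kΩ.
V = V_CC · R/ΣR = 17.9 × 0.03035 = 0.5433 V.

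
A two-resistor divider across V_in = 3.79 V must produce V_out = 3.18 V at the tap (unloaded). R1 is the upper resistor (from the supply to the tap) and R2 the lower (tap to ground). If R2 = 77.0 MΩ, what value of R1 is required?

R1 ≈ 14.8 MΩ

The divider ratio is R2/(R1+R2) = 3.18/3.79 = 0.8391.
So R1 = R2 · (V_in/V_out − 1) = 77.0 × (3.79/3.18 − 1) = 77.0 × 0.1918 = 14.77 MΩ.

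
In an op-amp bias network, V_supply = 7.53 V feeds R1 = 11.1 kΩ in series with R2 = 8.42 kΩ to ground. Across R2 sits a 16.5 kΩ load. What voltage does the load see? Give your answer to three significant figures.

First combine the lower leg with the load: R2 ‖ R_L = 5.575 kΩ.
Now apply the divider: V_out = 7.53 × 0.3343 = 2.518 V.
(Unloaded it would be 3.25 V; the load pulls it down.)

V_out ≈ 2.52 V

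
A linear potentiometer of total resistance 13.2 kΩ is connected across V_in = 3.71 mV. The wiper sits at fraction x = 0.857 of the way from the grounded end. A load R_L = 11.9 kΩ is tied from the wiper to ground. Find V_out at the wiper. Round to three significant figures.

V_out ≈ 2.80 mV

The pot divides into 1.888 kΩ above the wiper and 11.31 kΩ below.
Lower segment in parallel with the load: 11.31 ‖ 11.9 = 5.799 kΩ.
V_out = 3.71 × 5.799/(1.888 + 5.799) = 2.799 mV.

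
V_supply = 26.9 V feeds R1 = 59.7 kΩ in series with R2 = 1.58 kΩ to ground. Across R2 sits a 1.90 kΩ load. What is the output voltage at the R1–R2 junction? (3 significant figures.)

The load sits in parallel with R2, giving an effective lower resistance R2' = R2·R_L/(R2+R_L) = 0.8626 kΩ.
Voltage divider with the loaded lower leg: V_out = 26.9 × 0.8626/(59.7 + 0.8626) = 26.9 × 0.01424 = 0.3832 V.

V_out ≈ 0.383 V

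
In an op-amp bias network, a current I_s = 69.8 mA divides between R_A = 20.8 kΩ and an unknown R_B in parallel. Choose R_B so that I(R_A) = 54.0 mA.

R_B ≈ 71.1 kΩ

In a two-way split, I_A/I_s = R_B/(R_A + R_B).
With f = 0.7736, R_B = R_A · f/(1−f) = 20.8 × 3.418 = 71.09 kΩ.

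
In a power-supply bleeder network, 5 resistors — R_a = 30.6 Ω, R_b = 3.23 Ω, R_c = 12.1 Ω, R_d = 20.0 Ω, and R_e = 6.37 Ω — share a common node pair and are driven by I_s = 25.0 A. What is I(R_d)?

ΣG = 1/30.6 + 1/3.23 + 1/12.1 + 1/20.0 + 1/6.37 = 0.6319.
R_d takes the fraction G_k/ΣG = 0.05000/0.6319 = 0.07913, so I = 25.0 × 0.07913 = 1.978 A.

I ≈ 1.98 A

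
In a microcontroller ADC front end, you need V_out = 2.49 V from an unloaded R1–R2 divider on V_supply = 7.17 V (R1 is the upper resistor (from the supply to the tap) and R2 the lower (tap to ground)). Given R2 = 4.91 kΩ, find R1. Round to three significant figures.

V_out/V_supply = R2/(R1+R2) = 0.3473.
R1 = R2·(1/k − 1) = 4.91 × 1.880 = 9.228 kΩ.

R1 ≈ 9.23 kΩ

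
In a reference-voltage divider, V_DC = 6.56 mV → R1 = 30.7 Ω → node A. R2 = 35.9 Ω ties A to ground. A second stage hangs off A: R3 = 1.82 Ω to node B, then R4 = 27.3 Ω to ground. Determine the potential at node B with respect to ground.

Node A sees R2 in parallel with the series input of stage 2, R3 + R4 = 29.12 Ω.
R2 ‖ (R3+R4) = 16.08 Ω.
First divider: V_A = V_DC · 16.08/(30.7 + 16.08) = 2.255 mV.
Then the unloaded second divider: V_B = V_A × R4/(R3+R4) = 2.255 × 0.9375 = 2.114 mV.

V_B ≈ 2.11 mV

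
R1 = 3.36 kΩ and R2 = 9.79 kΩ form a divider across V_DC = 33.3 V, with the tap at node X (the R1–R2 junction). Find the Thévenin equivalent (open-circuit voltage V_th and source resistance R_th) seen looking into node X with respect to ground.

With X open, the divider is unloaded: V_th = 33.3 × 9.79/13.15 = 24.79 V.
Looking into X with the source shorted: R_th = R1·R2/(R1+R2) = 3.360 × 9.79/13.15 = 2.501 kΩ.

V_th ≈ 24.8 V, R_th ≈ 2.50 kΩ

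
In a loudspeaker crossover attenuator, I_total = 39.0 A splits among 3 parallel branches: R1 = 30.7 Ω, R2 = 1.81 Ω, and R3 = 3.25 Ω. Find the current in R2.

ΣG = 1/30.7 + 1/1.81 + 1/3.25 = 0.8928.
By the current-divider rule, I = I_total · G_k/ΣG = 39.0 × 0.6189 = 24.14 A.

I ≈ 24.1 A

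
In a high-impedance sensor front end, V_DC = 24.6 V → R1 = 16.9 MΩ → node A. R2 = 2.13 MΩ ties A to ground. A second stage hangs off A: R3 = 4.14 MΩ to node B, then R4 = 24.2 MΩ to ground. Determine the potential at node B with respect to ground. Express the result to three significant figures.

V_B ≈ 2.20 V

Looking into the second stage from A: R3 + R4 = 28.34 MΩ appears in parallel with R2.
R2 ‖ (R3+R4) = 1.981 MΩ.
So V_A = 24.6 × 0.1049 = 2.581 V.
Then the unloaded second divider: V_B = V_A × R4/(R3+R4) = 2.581 × 0.8539 = 2.204 V.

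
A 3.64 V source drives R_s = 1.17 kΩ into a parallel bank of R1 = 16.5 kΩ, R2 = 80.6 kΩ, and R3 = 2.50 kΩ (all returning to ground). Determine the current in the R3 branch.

I ≈ 0.937 mA

Parallel bank: R_p = 1/(1/16.5 + 1/80.6 + 1/2.50) = 2.114 kΩ.
V_A by voltage divider: V_A = 3.64 × 2.114/(1.17 + 2.114) = 2.343 V.
I(R3) = V_A / R3 = 2.343/2.50 = 0.9373 mA.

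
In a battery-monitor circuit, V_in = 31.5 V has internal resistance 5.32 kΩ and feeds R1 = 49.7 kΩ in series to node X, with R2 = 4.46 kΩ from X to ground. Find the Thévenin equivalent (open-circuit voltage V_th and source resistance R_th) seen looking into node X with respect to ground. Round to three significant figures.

V_th ≈ 2.36 V, R_th ≈ 4.13 kΩ

R1' = 5.32 + 49.7 = 55.02 kΩ (source resistance + R1).
With X open, the divider is unloaded: V_th = 31.5 × 4.46/59.48 = 2.362 V.
Zeroing V_in shorts the top of R1' to ground, so R_th = R1' ‖ R2 = 4.126 kΩ.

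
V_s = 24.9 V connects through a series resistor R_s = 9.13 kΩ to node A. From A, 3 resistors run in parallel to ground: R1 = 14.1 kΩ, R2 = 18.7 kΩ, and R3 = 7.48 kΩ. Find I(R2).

I ≈ 0.397 mA

Combine the parallel branches: R_p = (1/14.1 + 1/18.7 + 1/7.48)⁻¹ = 3.875 kΩ.
V_A = 24.9 × 3.875/13.00 = 7.419 V.
I(R2) = V_A / R2 = 7.419/18.7 = 0.3967 mA.
(Equivalently: I_total = 1.915 mA, then current-divider fraction G_k/ΣG = 0.2072.)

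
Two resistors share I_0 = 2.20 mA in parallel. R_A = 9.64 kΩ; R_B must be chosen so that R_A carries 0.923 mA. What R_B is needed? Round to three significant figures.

Two-branch current divider: I_A = I_0 · R_B/(R_A + R_B).
With f = 0.4195, R_B = R_A · f/(1−f) = 9.64 × 0.7228 = 6.968 kΩ.

R_B ≈ 6.97 kΩ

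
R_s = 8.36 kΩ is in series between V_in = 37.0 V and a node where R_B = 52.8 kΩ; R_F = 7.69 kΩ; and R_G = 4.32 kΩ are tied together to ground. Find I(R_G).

Combine the parallel branches: R_p = (1/52.8 + 1/7.69 + 1/4.32)⁻¹ = 2.628 kΩ.
V_A by voltage divider: V_A = 37.0 × 2.628/(8.36 + 2.628) = 8.850 V.
I(R_G) = V_A / R_G = 8.850/4.32 = 2.049 mA.
(Check via current divider: I_total = 3.367 mA; share G_k/ΣG = 0.6084 → same result.)

I ≈ 2.05 mA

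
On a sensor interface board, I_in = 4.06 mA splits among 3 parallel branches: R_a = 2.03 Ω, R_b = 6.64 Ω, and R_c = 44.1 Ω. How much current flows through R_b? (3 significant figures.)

I ≈ 0.918 mA

Total conductance ΣG = 1/2.03 + 1/6.64 + 1/44.1 = 0.6659 (units of 1/Ω).
By the current-divider rule, I = I_in · G_k/ΣG = 4.06 × 0.2262 = 0.9182 mA.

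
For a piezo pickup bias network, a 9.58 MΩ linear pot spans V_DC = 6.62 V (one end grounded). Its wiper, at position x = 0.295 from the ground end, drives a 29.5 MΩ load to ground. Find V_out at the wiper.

V_out ≈ 1.83 V

Split the track: R_lower = x·R_p = 2.826 MΩ, R_upper = (1−x)·R_p = 6.754 MΩ.
R_L loads the lower segment: effective lower R = 2.579 MΩ.
V_out = 6.62 × 2.579/(6.754 + 2.579) = 1.829 V.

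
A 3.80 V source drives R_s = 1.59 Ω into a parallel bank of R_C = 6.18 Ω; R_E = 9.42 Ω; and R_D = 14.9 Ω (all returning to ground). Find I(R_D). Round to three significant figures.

I ≈ 0.166 A

Equivalent of the parallel group: R_p = 2.984 Ω.
V_A by voltage divider: V_A = 3.80 × 2.984/(1.59 + 2.984) = 2.479 V.
I(R_D) = V_A / R_D = 2.479/14.9 = 0.1664 A.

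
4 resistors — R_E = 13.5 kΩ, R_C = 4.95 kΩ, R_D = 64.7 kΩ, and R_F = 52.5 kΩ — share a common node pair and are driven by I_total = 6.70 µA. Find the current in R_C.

I ≈ 4.36 µA

Conductances: ΣG = 1/13.5 + 1/4.95 + 1/64.7 + 1/52.5 = 0.3106 (1/kΩ).
By the current-divider rule, I = I_total · G_k/ΣG = 6.70 × 0.6504 = 4.358 µA.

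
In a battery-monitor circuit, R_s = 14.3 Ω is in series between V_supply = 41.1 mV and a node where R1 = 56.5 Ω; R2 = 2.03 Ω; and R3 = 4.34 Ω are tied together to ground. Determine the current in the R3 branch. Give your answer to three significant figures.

I ≈ 0.817 mA

Combine the parallel branches: R_p = (1/56.5 + 1/2.03 + 1/4.34)⁻¹ = 1.350 Ω.
V_A by voltage divider: V_A = 41.1 × 1.350/(14.3 + 1.350) = 3.545 mV.
Branch current I = V_A/R3 = 3.545/4.34 = 0.8169 mA.
(Check via current divider: I_total = 2.626 mA; share G_k/ΣG = 0.3111 → same result.)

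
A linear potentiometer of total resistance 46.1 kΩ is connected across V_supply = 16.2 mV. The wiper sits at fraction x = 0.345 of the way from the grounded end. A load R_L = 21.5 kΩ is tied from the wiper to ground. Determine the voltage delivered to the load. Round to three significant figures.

V_out ≈ 3.76 mV

Split the track: R_lower = x·R_p = 15.90 kΩ, R_upper = (1−x)·R_p = 30.20 kΩ.
Lower segment in parallel with the load: 15.90 ‖ 21.5 = 9.142 kΩ.
Then V_out = V_supply · 9.142/(30.20 + 9.142) = 3.765 mV.
(Unloaded: V_out = x·V_supply = 5.59 mV.)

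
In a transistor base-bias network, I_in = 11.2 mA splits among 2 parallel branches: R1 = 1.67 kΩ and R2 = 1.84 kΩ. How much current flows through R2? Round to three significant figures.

I ≈ 5.33 mA

With just two branches, the current splits inversely with resistance.
So I = 11.2 × 1.67/3.510 = 5.329 mA.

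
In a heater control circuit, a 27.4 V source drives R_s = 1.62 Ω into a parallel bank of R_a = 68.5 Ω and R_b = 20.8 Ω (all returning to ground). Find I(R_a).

Parallel bank: R_p = 1/(1/68.5 + 1/20.8) = 15.96 Ω.
V_A = 27.4 × 15.96/17.58 = 24.87 V.
I(R_a) = V_A / R_a = 24.87/68.5 = 0.3631 A.

I ≈ 0.363 A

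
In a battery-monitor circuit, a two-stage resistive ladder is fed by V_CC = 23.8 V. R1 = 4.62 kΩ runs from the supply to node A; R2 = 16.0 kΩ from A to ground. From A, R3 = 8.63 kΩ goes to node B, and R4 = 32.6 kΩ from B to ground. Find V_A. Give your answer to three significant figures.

The second stage (R3 + R4 = 41.23 kΩ) loads node A in parallel with R2.
R2 ‖ (R3+R4) = 11.53 kΩ.
V_A = 23.8 × 11.53/(4.62 + 11.53) = 16.99 V.

V_A ≈ 17.0 V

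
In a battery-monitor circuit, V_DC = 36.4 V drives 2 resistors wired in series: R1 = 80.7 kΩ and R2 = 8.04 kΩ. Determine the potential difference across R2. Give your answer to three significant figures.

V ≈ 3.30 V

ΣR = 80.7 + 8.04 = 88.74 kΩ.
Voltage divider: V = V_DC · (8.040 / 88.74) = 36.4 × 0.09060 = 3.298 V.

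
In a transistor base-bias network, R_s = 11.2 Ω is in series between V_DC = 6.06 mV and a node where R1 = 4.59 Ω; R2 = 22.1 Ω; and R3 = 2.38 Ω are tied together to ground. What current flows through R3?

Parallel bank: R_p = 1/(1/4.59 + 1/22.1 + 1/2.38) = 1.464 Ω.
V_A by voltage divider: V_A = 6.06 × 1.464/(11.2 + 1.464) = 0.7004 mV.
Branch current I = V_A/R3 = 0.7004/2.38 = 0.2943 mA.
(Check via current divider: I_total = 0.4785 mA; share G_k/ΣG = 0.6149 → same result.)

I ≈ 0.294 mA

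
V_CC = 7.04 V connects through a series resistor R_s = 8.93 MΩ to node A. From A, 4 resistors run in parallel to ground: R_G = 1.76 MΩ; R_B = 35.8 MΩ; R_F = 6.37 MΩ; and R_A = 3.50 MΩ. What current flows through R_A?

I ≈ 0.196 µA

Equivalent of the parallel group: R_p = 0.9626 MΩ.
V_A by voltage divider: V_A = 7.04 × 0.9626/(8.93 + 0.9626) = 0.6851 V.
Branch current I = V_A/R_A = 0.6851/3.50 = 0.1957 µA.
(Equivalently: I_total = 0.7116 µA, then current-divider fraction G_k/ΣG = 0.2750.)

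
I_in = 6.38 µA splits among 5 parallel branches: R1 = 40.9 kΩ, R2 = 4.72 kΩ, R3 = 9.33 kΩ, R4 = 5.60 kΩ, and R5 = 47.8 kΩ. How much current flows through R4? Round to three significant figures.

Total conductance ΣG = 1/40.9 + 1/4.72 + 1/9.33 + 1/5.60 + 1/47.8 = 0.5430 (units of 1/kΩ).
R4 takes the fraction G_k/ΣG = 0.1786/0.5430 = 0.3289, so I = 6.38 × 0.3289 = 2.098 µA.

I ≈ 2.10 µA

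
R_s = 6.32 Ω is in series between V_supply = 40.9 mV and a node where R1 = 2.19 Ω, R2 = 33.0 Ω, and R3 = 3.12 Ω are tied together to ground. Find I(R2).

Combine the parallel branches: R_p = (1/2.19 + 1/33.0 + 1/3.12)⁻¹ = 1.238 Ω.
Node voltage V_A = V_supply · R_p/(R_s + R_p) = 40.9 × 0.1639 = 6.702 mV.
Branch current I = V_A/R2 = 6.702/33.0 = 0.2031 mA.

I ≈ 0.203 mA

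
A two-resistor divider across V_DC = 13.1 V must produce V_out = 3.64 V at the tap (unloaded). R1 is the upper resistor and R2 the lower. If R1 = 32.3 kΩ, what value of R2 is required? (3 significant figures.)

Required fraction k = V_out/V_DC = 0.2779.
So R2 = R1 · V_out/(V_DC − V_out) = 32.3 × 3.64/(13.1 − 3.64) = 32.3 × 0.3848 = 12.43 kΩ.

R2 ≈ 12.4 kΩ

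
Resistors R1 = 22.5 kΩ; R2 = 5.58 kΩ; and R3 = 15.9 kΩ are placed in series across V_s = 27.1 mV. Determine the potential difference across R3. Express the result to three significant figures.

V ≈ 9.80 mV

Series total: ΣR = 22.5 + 5.58 + 15.9 = 43.98 kΩ.
By the voltage-divider rule, V = 27.1 × 15.90/43.98 = 9.797 mV.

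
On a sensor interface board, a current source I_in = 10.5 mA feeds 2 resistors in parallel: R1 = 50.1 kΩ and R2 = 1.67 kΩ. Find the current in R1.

I ≈ 0.339 mA

For two parallel branches, I_k = I_in · (other R)/(sum of R).
I(R1) = 10.5 × 1.67/(50.1 + 1.67) = 10.5 × 0.03226 = 0.3387 mA.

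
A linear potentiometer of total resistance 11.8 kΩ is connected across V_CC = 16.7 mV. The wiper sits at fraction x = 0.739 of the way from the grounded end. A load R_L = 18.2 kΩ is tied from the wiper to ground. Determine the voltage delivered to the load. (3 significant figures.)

Lower segment x·R_p = 8.720 kΩ; upper segment (1−x)·R_p = 3.080 kΩ.
(x·R_p) ‖ R_L = 5.895 kΩ.
Loaded-divider output: V_out = 16.7 × 0.6569 = 10.97 mV.

V_out ≈ 11.0 mV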